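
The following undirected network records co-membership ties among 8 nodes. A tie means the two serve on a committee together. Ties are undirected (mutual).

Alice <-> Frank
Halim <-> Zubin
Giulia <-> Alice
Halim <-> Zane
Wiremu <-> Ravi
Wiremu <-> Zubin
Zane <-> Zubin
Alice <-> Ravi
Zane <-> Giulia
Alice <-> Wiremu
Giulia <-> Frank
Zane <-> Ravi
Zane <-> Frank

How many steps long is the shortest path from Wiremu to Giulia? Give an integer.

One shortest route is Wiremu – Alice – Giulia, which uses 2 edges, and Wiremu and Giulia are not directly tied, so nothing shorter exists. So d(Wiremu,Giulia) = 2.

2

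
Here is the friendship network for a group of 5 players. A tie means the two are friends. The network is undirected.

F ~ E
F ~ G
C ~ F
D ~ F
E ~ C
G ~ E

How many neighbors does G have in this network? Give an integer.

G is directly tied to E and F. That is 2 neighbors, so the degree of G is 2.

2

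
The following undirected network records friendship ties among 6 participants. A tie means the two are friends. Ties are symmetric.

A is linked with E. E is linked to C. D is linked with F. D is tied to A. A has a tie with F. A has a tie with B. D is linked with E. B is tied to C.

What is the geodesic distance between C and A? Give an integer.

One shortest route is C – E – A, which uses 2 edges, and C and A are not directly tied, so nothing shorter exists. So d(C,A) = 2.

2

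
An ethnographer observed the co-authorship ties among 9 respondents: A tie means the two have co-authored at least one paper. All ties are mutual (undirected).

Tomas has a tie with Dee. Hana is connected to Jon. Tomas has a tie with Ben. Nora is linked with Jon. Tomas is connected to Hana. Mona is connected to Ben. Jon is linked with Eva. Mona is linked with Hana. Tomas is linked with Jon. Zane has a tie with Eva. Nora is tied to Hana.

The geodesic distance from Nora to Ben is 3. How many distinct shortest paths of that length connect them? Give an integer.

3

The shortest distance is 3. The length-3 paths are: Nora–Hana–Mona–Ben; Nora–Jon–Tomas–Ben; Nora–Hana–Tomas–Ben.
That gives 3 distinct shortest paths.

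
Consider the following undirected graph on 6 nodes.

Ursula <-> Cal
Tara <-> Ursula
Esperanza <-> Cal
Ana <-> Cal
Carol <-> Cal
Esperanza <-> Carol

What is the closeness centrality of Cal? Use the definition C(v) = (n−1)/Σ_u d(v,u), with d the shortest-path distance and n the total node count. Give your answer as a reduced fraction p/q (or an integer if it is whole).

Distances from Cal: Ana:1, Carol:1, Esperanza:1, Tara:2, Ursula:1. Sum = 6.
n = 6, so closeness = 5/6.

5/6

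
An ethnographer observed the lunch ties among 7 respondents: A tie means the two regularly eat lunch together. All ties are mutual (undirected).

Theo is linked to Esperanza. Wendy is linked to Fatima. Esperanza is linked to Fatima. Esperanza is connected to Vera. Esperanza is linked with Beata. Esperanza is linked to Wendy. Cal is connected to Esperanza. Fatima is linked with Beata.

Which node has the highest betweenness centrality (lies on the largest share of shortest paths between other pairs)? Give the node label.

Unnormalized betweenness of each node: Beata:0, Cal:0, Esperanza:25/2, Fatima:1/2, Theo:0, Vera:0, Wendy:0.
Esperanza has the largest value, 25/2, making it the main broker — the node through which the most shortest paths run.

Esperanza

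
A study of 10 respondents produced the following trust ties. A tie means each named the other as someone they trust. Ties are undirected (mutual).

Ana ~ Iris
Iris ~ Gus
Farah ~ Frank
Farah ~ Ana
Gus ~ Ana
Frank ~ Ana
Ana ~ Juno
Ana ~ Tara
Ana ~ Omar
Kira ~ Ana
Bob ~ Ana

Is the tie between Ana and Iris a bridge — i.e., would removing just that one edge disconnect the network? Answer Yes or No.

Even without that edge, Ana still reaches Iris via Ana – Gus – Iris, so the network stays connected. Not a bridge.

No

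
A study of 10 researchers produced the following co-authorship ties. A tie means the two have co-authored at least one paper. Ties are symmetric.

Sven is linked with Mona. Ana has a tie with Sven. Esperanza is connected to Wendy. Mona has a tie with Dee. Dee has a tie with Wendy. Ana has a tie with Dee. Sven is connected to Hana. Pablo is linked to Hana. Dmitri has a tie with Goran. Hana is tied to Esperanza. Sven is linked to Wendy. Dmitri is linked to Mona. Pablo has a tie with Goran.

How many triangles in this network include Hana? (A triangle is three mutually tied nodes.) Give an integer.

0

Hana's neighbors are Esperanza, Pablo, and Sven, but none of them are tied to each other, so no triangle contains Hana.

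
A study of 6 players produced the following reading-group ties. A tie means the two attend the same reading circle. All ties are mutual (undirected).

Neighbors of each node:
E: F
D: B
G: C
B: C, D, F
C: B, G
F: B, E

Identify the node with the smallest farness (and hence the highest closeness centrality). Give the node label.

B

Farness (sum of distances to all others) for each node — B:7, C:9, D:11, E:13, F:9, G:13.
The smallest farness is 7, for B, so B has the highest closeness.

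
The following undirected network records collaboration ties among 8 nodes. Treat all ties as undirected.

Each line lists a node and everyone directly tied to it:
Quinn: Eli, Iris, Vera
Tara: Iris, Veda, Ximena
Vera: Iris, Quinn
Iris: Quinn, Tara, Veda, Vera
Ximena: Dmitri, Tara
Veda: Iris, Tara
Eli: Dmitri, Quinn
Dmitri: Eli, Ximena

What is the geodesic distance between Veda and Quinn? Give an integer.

2

One shortest route is Veda – Iris – Quinn, which uses 2 edges, and Veda and Quinn are not directly tied, so nothing shorter exists. So d(Veda,Quinn) = 2.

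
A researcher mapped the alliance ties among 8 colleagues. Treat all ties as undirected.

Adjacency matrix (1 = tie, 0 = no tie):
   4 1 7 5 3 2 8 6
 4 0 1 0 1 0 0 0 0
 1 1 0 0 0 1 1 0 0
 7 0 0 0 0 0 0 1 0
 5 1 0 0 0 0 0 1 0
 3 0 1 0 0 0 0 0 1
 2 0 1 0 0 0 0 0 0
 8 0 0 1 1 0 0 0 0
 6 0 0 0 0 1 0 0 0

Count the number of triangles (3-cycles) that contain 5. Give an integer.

5's neighbors are 4 and 8, but none of them are tied to each other, so no triangle contains 5.

0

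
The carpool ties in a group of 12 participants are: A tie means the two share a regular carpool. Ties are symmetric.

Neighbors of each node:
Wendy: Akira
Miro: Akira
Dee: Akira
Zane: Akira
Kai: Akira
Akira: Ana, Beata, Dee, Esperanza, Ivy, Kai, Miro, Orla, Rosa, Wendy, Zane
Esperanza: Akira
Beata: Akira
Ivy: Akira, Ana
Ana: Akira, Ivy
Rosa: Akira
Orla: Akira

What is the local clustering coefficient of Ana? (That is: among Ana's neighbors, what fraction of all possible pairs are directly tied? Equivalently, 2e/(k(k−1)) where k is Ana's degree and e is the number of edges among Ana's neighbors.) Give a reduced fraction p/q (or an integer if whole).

1

Ana's neighbors: Akira and Ivy (k = 2).
Possible neighbor pairs: C(2,2) = 1. Edges among them: Akira–Ivy → e = 1.
Clustering(Ana) = 1/1.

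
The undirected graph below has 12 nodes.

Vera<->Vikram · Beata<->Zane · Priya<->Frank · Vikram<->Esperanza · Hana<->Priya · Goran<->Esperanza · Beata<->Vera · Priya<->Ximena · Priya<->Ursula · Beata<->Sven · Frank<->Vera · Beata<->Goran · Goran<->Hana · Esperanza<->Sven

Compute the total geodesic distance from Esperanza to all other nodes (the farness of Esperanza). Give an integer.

26

Distances from Esperanza: Beata:2, Frank:3, Goran:1, Hana:2, Priya:3, Sven:1, Ursula:4, Vera:2, Vikram:1, Ximena:4, Zane:3.
Sum = 2 + 3 + 1 + 2 + 3 + 1 + 4 + 2 + 1 + 4 + 3 = 26.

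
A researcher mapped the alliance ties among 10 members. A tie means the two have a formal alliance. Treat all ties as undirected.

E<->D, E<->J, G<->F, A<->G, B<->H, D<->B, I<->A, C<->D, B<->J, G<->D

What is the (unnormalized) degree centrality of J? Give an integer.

2

J is directly tied to B and E. That is 2 neighbors, so the degree of J is 2.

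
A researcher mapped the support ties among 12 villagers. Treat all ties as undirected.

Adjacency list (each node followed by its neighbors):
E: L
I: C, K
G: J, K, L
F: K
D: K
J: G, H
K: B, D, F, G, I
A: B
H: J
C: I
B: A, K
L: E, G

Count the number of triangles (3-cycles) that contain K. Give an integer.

K's neighbors are B, D, F, G, and I, but none of them are tied to each other, so no triangle contains K.

0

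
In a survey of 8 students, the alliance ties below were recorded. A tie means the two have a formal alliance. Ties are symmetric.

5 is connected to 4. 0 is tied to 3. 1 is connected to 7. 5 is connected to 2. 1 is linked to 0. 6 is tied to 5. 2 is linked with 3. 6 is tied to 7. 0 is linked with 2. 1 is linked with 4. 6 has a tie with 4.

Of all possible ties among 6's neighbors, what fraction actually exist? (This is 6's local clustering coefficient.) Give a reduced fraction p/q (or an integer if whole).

1/3

6's neighbors: 4, 5, and 7 (k = 3).
Possible neighbor pairs: C(3,2) = 3. Edges among them: 4–5 → e = 1.
Clustering(6) = 1/3.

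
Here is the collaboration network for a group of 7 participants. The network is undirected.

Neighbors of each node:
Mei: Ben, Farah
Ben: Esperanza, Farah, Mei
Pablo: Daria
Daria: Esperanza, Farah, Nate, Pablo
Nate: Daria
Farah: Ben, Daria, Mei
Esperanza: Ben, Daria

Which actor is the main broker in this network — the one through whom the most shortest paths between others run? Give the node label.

Daria

Unnormalized betweenness of each node: Ben:3/2, Daria:19/2, Esperanza:3/2, Farah:9/2, Mei:0, Nate:0, Pablo:0.
Daria has the largest value, 19/2, making it the main broker — the node through which the most shortest paths run.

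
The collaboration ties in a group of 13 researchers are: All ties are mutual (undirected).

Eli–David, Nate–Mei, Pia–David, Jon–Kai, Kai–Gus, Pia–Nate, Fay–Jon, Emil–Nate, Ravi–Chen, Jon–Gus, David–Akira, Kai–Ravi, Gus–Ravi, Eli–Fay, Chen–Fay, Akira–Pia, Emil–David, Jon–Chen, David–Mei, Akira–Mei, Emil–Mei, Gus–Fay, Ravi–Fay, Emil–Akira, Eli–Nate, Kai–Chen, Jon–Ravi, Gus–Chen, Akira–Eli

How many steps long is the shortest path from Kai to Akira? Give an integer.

4

One shortest route is Kai – Ravi – Fay – Eli – Akira, which uses 4 edges, and at distance 3 from Kai we only reach {Eli}, which does not include Akira. So d(Kai,Akira) = 4.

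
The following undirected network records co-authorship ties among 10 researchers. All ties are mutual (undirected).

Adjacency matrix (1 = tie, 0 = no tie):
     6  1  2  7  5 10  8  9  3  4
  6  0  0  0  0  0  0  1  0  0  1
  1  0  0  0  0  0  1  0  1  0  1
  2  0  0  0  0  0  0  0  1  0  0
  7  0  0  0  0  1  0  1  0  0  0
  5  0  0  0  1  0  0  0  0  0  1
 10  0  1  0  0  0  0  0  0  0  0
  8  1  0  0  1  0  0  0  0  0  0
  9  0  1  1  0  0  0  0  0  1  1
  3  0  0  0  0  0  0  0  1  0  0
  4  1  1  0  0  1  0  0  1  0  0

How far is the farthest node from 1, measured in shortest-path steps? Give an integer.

Distances from 1: 2:2, 3:2, 4:1, 5:2, 6:2, 7:3, 8:3, 9:1, 10:1.
The largest is 3 (to 8 and 7), so the eccentricity of 1 is 3.

3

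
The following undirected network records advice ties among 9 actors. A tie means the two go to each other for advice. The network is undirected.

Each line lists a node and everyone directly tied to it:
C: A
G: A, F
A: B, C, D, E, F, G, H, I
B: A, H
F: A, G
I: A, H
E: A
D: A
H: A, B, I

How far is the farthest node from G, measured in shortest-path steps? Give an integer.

2

Distances from G: A:1, B:2, C:2, D:2, E:2, F:1, H:2, I:2.
The largest is 2 (to E, C, H, B, D, and I), so the eccentricity of G is 2.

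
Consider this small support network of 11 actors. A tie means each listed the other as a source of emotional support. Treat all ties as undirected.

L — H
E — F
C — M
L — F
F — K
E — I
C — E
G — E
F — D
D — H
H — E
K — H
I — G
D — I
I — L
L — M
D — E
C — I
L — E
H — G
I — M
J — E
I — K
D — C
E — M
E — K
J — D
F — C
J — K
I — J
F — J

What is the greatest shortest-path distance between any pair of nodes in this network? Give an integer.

Eccentricity of each node (its greatest distance to any other): C:2, D:2, E:1, F:2, G:2, H:2, I:2, J:2, K:2, L:2, M:2.
The maximum eccentricity is 2, realized for instance by the pair K–M via K – I – M. So the diameter is 2.

2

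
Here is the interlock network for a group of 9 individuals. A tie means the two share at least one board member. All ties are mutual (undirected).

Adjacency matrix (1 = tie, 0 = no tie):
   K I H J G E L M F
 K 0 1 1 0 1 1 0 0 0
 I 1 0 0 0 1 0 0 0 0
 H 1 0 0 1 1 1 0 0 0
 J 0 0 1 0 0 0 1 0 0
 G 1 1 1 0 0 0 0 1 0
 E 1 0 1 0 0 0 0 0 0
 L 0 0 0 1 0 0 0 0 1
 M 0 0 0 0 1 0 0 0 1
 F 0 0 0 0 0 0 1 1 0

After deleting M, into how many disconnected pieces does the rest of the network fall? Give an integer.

M's neighbors (F and G) remain reachable from one another through other ties, so the rest of the network stays in one piece.

1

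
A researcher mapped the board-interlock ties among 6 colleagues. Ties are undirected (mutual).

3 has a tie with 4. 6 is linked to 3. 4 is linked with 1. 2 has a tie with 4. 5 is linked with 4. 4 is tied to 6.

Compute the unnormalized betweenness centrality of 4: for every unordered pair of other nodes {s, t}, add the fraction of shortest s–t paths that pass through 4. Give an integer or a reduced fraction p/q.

9

Pairs whose geodesics pass through 4 — 5–6: 1; 5–2: 1; 5–3: 1; 5–1: 1; 6–2: 1; 6–1: 1; 2–3: 1; 2–1: 1; 3–1: 1.
All other pairs contribute 0.
Summing the contributions gives betweenness(4) = 9.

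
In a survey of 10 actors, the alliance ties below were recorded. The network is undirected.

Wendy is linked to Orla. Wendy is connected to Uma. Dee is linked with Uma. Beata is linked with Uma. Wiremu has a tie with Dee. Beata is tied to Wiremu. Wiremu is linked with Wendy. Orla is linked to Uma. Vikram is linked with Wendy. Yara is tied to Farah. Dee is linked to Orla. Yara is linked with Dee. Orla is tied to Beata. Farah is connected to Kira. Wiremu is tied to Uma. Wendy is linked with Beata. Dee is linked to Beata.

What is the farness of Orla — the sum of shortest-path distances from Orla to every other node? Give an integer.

17

Distances from Orla: Beata:1, Dee:1, Farah:3, Kira:4, Uma:1, Vikram:2, Wendy:1, Wiremu:2, Yara:2.
Sum = 1 + 1 + 3 + 4 + 1 + 2 + 1 + 2 + 2 = 17.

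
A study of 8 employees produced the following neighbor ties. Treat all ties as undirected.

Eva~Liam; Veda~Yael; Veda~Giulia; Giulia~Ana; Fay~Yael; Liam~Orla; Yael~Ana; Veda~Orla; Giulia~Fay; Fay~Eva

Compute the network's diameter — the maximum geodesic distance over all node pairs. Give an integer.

Eccentricity of each node (its greatest distance to any other): Ana:4, Eva:3, Fay:3, Giulia:3, Liam:4, Orla:3, Veda:3, Yael:3.
The maximum eccentricity is 4, realized for instance by the pair Liam–Ana via Liam – Orla – Veda – Yael – Ana. So the diameter is 4.

4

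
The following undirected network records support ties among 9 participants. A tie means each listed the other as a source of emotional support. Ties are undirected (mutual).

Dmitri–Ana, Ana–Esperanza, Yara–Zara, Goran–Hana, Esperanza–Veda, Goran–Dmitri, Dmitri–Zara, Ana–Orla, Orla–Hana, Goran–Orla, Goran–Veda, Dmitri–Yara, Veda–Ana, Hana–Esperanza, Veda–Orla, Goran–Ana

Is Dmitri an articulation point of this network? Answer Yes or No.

Yes

Removing Dmitri leaves {Yara and Zara} with no path to {Ana, Esperanza, Goran, Hana, Orla, and Veda}, so the network splits into 2 components. Dmitri is a cut vertex.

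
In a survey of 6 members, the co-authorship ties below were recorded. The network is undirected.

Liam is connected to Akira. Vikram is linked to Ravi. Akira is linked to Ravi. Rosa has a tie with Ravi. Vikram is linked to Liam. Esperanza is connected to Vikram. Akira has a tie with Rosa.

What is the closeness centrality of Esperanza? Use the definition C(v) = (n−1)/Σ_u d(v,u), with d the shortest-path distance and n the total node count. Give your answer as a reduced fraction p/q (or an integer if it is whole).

Distances from Esperanza: Akira:3, Liam:2, Ravi:2, Rosa:3, Vikram:1. Sum = 11.
n = 6, so closeness = 5/11.

5/11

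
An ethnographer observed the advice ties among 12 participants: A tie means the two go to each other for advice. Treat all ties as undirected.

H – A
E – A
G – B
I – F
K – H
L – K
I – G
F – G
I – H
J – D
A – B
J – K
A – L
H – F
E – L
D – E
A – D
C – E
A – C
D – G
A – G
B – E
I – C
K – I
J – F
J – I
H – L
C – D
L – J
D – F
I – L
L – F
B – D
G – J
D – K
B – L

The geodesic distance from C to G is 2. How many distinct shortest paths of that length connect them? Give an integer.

3

The shortest distance is 2. The length-2 paths are: C–I–G; C–D–G; C–A–G.
That gives 3 distinct shortest paths.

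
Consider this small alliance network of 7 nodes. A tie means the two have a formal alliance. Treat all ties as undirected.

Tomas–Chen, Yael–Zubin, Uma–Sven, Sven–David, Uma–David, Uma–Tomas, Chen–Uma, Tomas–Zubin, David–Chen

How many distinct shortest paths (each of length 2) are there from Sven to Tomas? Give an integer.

1

The shortest distance is 2, and the only length-2 path is Sven–Uma–Tomas. So there is exactly 1 shortest path.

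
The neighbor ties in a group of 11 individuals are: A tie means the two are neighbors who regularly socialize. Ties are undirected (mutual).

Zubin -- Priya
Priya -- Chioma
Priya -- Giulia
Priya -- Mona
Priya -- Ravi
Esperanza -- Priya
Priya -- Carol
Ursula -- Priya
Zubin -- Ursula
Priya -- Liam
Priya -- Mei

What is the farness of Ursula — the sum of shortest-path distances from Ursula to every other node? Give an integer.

18

Distances from Ursula: Carol:2, Chioma:2, Esperanza:2, Giulia:2, Liam:2, Mei:2, Mona:2, Priya:1, Ravi:2, Zubin:1.
Sum = 2 + 2 + 2 + 2 + 2 + 2 + 2 + 1 + 2 + 1 = 18.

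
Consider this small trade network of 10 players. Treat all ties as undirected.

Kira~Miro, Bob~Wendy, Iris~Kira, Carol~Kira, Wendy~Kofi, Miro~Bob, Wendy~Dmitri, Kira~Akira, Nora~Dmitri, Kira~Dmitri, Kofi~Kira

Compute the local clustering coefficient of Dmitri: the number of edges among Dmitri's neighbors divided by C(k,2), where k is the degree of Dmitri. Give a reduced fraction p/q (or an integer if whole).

0

Dmitri's neighbors: Kira, Nora, and Wendy (k = 3).
Possible neighbor pairs: C(3,2) = 3. Edges among them: none → e = 0.
Clustering(Dmitri) = 0/3 = 0.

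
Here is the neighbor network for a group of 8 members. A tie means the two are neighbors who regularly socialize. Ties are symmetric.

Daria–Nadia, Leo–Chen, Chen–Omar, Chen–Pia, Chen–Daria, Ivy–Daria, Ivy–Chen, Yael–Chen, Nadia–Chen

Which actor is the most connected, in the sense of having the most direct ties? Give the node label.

Degrees — Chen:7, Daria:3, Ivy:2, Leo:1, Nadia:2, Omar:1, Pia:1, Yael:1.
The maximum is 7, attained only by Chen.

Chen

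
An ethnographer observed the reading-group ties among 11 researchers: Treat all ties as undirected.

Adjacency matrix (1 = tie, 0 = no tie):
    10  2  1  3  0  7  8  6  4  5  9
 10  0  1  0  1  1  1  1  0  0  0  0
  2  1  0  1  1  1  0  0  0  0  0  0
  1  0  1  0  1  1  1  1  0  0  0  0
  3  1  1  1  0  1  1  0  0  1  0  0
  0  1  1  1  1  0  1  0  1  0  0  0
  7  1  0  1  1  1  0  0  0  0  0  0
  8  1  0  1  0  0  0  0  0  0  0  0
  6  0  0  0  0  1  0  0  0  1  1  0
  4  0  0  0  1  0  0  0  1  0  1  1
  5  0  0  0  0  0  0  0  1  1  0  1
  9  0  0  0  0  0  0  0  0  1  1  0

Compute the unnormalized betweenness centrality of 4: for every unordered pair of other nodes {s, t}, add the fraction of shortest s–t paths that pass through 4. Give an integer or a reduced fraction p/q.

67/6

Pairs whose geodesics pass through 4 — 10–5: 1/2; 10–9: 1; 2–5: 1/2; 2–9: 1; 1–5: 1/2; 1–9: 1; 3–6: 1/2; 3–5: 1; 3–9: 1; 0–9: 2/3; 7–5: 1/2; 7–9: 1; 8–5: 2/4; 8–9: 2/2 … (+1 more pairs).
All other pairs contribute 0.
Summing the contributions gives betweenness(4) = 67/6.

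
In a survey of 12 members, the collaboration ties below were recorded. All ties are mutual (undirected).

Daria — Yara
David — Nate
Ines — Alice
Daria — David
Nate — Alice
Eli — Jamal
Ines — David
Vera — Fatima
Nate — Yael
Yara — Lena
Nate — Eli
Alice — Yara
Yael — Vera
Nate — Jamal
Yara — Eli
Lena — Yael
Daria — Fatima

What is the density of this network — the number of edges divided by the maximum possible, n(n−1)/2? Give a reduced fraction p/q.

17/66

There are 17 edges and 12 nodes, so the maximum possible is C(12,2) = 66.
Density = 17/66.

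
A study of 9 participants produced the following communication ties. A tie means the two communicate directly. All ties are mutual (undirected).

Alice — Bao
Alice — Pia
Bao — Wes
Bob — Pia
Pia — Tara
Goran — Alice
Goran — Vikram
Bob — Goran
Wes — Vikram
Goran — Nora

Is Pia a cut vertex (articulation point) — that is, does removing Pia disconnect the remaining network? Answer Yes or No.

Removing Pia leaves {Alice, Bao, Bob, Goran, Nora, Vikram, and Wes} with no path to {Tara}, so the network splits into 2 components. Pia is a cut vertex.

Yes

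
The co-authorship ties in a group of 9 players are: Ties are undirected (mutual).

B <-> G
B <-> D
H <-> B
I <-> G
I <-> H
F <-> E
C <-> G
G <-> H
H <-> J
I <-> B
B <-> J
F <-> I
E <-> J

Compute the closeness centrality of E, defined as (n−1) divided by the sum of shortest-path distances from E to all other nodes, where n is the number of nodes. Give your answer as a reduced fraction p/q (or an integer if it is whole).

Distances from E: B:2, C:4, D:3, F:1, G:3, H:2, I:2, J:1. Sum = 18.
n = 9, so closeness = 8/18 = 4/9.

4/9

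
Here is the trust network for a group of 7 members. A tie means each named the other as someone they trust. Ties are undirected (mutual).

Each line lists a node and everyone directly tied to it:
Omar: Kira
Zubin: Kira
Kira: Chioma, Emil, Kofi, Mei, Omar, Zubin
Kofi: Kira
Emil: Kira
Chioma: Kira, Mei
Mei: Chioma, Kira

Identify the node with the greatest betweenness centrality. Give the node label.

Unnormalized betweenness of each node: Chioma:0, Emil:0, Kira:14, Kofi:0, Mei:0, Omar:0, Zubin:0.
Kira has the largest value, 14, making it the main broker — the node through which the most shortest paths run.

Kira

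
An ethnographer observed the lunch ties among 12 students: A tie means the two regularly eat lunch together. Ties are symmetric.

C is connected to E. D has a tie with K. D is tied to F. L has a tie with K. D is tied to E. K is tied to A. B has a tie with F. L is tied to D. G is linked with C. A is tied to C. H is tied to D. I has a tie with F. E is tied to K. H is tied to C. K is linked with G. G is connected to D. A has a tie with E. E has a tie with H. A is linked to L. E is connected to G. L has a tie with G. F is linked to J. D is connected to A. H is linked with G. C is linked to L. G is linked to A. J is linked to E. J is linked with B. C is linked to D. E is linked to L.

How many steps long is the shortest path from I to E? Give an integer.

3

One shortest route is I – F – D – E, which uses 3 edges, and at distance 2 from I we only reach {B, D, J}, which does not include E. So d(I,E) = 3.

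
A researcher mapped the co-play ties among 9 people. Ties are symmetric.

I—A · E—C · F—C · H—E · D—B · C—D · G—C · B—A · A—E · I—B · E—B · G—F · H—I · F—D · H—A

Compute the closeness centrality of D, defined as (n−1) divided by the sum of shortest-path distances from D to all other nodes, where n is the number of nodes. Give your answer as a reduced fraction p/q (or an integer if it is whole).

4/7

Distances from D: A:2, B:1, C:1, E:2, F:1, G:2, H:3, I:2. Sum = 14.
n = 9, so closeness = 8/14 = 4/7.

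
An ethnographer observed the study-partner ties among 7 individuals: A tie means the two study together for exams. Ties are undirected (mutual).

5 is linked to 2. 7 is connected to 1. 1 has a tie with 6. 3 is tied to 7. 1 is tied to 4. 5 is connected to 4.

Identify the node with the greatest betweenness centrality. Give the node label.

Unnormalized betweenness of each node: 1:11, 2:0, 3:0, 4:8, 5:5, 6:0, 7:5.
1 has the largest value, 11, making it the main broker — the node through which the most shortest paths run.

1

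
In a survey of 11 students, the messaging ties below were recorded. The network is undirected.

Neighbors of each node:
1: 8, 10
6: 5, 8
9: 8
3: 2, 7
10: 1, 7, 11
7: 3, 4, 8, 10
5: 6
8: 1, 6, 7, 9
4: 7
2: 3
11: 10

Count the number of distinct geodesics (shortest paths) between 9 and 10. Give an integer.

The shortest distance is 3. The length-3 paths are: 9–8–1–10; 9–8–7–10.
That gives 2 distinct shortest paths.

2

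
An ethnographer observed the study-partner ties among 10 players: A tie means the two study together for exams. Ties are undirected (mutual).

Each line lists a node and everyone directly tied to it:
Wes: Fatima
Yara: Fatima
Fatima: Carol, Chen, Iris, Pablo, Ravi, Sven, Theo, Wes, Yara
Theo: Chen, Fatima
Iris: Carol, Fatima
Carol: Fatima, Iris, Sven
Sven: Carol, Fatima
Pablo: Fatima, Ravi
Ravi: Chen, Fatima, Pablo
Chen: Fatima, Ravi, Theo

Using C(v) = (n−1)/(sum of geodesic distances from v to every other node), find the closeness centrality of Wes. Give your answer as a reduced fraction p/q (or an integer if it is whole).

9/17

Distances from Wes: Carol:2, Chen:2, Fatima:1, Iris:2, Pablo:2, Ravi:2, Sven:2, Theo:2, Yara:2. Sum = 17.
n = 10, so closeness = 9/17.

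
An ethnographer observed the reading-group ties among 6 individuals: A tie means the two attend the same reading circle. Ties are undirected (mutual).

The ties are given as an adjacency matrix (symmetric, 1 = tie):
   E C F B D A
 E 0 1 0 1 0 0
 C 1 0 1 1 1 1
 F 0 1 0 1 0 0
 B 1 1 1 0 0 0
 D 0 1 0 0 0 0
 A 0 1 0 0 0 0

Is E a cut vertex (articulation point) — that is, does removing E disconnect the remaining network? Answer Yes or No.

Even without E, every remaining node can still reach every other (the residual graph is connected), so E is not a cut vertex.

No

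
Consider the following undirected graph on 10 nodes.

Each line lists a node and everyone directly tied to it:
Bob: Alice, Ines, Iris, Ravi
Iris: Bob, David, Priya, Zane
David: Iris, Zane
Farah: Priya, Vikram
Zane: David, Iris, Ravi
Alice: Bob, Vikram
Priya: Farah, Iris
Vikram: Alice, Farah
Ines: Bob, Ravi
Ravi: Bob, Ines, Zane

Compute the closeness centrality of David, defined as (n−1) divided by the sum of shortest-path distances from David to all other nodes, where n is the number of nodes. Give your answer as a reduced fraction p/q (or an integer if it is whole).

Distances from David: Alice:3, Bob:2, Farah:3, Ines:3, Iris:1, Priya:2, Ravi:2, Vikram:4, Zane:1. Sum = 21.
n = 10, so closeness = 9/21 = 3/7.

3/7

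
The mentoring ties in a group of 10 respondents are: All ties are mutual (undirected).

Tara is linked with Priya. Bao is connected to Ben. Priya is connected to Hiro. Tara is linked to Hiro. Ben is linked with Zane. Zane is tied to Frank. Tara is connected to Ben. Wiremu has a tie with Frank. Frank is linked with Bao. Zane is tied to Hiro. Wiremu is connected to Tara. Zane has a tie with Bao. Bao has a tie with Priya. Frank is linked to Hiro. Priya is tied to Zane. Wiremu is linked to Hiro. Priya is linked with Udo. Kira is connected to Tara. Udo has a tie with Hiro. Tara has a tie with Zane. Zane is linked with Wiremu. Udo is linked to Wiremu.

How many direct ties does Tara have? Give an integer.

6

Tara is directly tied to Ben, Hiro, Kira, Priya, Wiremu, and Zane. That is 6 neighbors, so the degree of Tara is 6.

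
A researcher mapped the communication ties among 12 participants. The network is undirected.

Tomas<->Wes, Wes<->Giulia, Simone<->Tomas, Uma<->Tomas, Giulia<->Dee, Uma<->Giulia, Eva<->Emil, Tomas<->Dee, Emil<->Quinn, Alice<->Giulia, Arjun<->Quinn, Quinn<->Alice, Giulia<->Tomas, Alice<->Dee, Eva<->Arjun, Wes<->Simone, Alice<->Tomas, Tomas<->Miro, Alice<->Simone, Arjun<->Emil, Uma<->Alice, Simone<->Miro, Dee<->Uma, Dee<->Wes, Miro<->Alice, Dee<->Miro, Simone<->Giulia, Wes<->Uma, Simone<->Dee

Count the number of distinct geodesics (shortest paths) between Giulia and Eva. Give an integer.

2

The shortest distance is 4. The length-4 paths are: Giulia–Alice–Quinn–Emil–Eva; Giulia–Alice–Quinn–Arjun–Eva.
That gives 2 distinct shortest paths.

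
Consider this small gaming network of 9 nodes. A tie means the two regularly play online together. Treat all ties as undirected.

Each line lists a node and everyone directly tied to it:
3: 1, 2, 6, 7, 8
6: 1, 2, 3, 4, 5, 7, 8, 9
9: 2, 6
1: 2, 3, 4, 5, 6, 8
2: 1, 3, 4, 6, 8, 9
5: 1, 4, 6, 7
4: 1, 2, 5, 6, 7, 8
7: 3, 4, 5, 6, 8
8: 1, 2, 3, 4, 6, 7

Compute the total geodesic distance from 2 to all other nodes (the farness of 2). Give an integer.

10

Distances from 2: 1:1, 3:1, 4:1, 5:2, 6:1, 7:2, 8:1, 9:1.
Sum = 1 + 1 + 1 + 2 + 1 + 2 + 1 + 1 = 10.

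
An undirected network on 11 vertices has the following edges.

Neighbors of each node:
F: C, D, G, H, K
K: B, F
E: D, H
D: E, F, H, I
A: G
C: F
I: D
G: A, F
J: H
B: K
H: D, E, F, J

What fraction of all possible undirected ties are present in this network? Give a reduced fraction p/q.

12/55

There are 12 edges and 11 nodes, so the maximum possible is C(11,2) = 55.
Density = 12/55.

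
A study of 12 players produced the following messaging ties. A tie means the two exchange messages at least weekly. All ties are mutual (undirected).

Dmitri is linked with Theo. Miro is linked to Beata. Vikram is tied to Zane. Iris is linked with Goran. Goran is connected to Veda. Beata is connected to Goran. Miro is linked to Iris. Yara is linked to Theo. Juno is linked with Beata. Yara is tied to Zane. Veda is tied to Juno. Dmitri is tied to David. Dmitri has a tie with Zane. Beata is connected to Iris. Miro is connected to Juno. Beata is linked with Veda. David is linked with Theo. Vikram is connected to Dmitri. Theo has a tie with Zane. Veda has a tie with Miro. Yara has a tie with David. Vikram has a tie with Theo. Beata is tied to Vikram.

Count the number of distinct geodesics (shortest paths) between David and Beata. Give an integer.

2

The shortest distance is 3. The length-3 paths are: David–Theo–Vikram–Beata; David–Dmitri–Vikram–Beata.
That gives 2 distinct shortest paths.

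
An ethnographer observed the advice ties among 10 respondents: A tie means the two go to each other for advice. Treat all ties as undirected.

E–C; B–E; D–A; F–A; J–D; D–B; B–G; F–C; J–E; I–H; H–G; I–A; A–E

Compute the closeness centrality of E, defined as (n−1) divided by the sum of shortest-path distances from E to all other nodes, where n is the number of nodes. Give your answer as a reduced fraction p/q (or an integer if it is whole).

Distances from E: A:1, B:1, C:1, D:2, F:2, G:2, H:3, I:2, J:1. Sum = 15.
n = 10, so closeness = 9/15 = 3/5.

3/5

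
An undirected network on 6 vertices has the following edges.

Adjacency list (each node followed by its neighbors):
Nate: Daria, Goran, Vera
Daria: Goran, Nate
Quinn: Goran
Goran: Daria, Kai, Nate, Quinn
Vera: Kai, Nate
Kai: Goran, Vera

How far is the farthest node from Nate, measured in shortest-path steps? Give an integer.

Distances from Nate: Daria:1, Goran:1, Kai:2, Quinn:2, Vera:1.
The largest is 2 (to Quinn and Kai), so the eccentricity of Nate is 2.

2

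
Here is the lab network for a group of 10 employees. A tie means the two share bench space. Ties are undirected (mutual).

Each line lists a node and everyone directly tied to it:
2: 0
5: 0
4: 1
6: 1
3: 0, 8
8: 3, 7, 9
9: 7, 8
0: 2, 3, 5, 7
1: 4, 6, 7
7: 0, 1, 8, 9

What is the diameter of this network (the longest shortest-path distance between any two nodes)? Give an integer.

Eccentricity of each node (its greatest distance to any other): 0:3, 1:3, 2:4, 3:4, 4:4, 5:4, 6:4, 7:2, 8:3, 9:3.
The maximum eccentricity is 4, realized for instance by the pair 3–6 via 3 – 8 – 7 – 1 – 6. So the diameter is 4.

4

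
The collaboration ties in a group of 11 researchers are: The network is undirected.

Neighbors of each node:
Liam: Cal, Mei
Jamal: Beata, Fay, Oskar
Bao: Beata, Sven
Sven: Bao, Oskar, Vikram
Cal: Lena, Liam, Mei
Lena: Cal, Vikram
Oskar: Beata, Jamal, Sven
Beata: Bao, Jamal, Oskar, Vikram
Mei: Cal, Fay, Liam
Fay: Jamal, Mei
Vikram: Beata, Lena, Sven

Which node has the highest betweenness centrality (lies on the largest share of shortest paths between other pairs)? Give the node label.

Vikram

Unnormalized betweenness of each node: Bao:1/3, Beata:10, Cal:23/3, Fay:26/3, Jamal:32/3, Lena:28/3, Liam:0, Mei:43/6, Oskar:17/6, Sven:11/3, Vikram:35/3.
Vikram has the largest value, 35/3, making it the main broker — the node through which the most shortest paths run.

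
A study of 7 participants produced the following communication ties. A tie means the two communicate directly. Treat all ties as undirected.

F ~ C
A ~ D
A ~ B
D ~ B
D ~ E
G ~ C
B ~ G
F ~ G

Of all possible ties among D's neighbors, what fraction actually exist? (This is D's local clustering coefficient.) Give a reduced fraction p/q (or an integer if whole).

1/3

D's neighbors: A, B, and E (k = 3).
Possible neighbor pairs: C(3,2) = 3. Edges among them: A–B → e = 1.
Clustering(D) = 1/3.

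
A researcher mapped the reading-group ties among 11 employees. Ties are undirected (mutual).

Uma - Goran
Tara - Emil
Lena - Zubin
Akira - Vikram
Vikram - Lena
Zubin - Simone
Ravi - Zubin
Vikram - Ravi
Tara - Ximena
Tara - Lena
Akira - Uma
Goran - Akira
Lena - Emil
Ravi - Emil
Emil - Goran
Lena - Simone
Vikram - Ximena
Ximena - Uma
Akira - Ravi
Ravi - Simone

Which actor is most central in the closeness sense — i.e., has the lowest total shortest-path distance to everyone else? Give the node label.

Ravi

Farness (sum of distances to all others) for each node — Akira:17, Emil:16, Goran:19, Lena:16, Ravi:15, Simone:20, Tara:18, Uma:20, Vikram:16, Ximena:19, Zubin:20.
The smallest farness is 15, for Ravi, so Ravi has the highest closeness.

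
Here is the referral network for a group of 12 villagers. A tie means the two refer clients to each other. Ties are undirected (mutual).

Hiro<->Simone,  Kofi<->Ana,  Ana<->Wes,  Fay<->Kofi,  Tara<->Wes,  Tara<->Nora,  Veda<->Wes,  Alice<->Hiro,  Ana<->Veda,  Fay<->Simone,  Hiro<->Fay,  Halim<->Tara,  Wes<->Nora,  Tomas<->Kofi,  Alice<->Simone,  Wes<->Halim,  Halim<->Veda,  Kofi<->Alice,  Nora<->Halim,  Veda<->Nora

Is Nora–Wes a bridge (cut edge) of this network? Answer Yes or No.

No

Even without that edge, Nora still reaches Wes via Nora – Veda – Wes, so the network stays connected. Not a bridge.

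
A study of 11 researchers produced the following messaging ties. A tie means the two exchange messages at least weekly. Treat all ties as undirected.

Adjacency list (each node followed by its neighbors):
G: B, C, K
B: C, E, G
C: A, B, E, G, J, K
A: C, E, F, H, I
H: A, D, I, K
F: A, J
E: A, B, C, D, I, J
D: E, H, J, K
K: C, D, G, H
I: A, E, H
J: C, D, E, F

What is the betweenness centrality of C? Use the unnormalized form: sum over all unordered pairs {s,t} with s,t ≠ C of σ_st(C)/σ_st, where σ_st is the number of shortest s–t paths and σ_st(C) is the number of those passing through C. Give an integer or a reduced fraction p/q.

26/3

Pairs whose geodesics pass through C — A–B: 1/2; A–J: 1/3; A–K: 1/2; A–G: 1; B–J: 1/2; B–K: 1/2; B–H: 2/6; B–F: 2/4; J–K: 1/2; J–G: 1; K–E: 1/2; K–F: 2/4; E–G: 1/2; G–F: 2/2 … (+1 more pairs).
All other pairs contribute 0.
Summing the contributions gives betweenness(C) = 26/3.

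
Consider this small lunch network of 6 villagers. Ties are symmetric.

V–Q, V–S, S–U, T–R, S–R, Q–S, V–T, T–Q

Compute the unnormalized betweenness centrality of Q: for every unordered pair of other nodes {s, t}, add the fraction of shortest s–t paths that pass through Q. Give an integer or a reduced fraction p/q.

2/3

Pairs whose geodesics pass through Q — T–S: 1/3; T–U: 1/3.
All other pairs contribute 0.
Summing the contributions gives betweenness(Q) = 2/3.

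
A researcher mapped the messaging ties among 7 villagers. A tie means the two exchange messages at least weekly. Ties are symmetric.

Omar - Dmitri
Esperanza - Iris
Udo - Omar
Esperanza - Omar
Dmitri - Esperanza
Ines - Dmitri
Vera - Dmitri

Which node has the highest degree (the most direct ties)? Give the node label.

Degrees — Dmitri:4, Esperanza:3, Ines:1, Iris:1, Omar:3, Udo:1, Vera:1.
The maximum is 4, attained only by Dmitri.

Dmitri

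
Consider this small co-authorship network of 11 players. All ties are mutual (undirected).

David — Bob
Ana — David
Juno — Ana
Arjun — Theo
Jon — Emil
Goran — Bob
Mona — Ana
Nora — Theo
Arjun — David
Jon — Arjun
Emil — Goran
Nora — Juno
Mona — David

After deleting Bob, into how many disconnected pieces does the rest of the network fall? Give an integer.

Bob's neighbors (David and Goran) remain reachable from one another through other ties, so the rest of the network stays in one piece.

1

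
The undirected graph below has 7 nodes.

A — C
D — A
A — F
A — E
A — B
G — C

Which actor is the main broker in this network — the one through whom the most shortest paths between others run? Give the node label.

Unnormalized betweenness of each node: A:14, B:0, C:5, D:0, E:0, F:0, G:0.
A has the largest value, 14, making it the main broker — the node through which the most shortest paths run.

A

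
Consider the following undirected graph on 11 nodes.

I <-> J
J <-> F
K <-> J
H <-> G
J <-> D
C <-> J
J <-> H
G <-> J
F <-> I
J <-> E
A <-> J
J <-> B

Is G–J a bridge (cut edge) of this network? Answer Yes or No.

Even without that edge, G still reaches J via G – H – J, so the network stays connected. Not a bridge.

No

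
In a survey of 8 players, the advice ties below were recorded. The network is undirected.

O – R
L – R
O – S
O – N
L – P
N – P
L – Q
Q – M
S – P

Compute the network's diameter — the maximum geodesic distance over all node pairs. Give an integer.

Eccentricity of each node (its greatest distance to any other): L:2, M:4, N:4, O:4, P:3, Q:3, R:3, S:4.
The maximum eccentricity is 4, realized for instance by the pair M–S via M – Q – L – P – S. So the diameter is 4.

4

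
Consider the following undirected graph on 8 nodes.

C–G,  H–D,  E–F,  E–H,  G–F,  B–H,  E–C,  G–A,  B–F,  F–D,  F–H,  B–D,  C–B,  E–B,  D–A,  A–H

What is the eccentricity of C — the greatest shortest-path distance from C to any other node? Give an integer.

Distances from C: A:2, B:1, D:2, E:1, F:2, G:1, H:2.
The largest is 2 (to F, H, A, and D), so the eccentricity of C is 2.

2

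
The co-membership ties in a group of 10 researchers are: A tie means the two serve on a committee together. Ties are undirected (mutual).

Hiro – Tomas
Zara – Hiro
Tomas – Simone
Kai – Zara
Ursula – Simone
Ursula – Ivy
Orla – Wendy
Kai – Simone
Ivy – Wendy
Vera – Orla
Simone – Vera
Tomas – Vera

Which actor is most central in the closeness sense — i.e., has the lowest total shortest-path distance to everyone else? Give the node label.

Simone

Farness (sum of distances to all others) for each node — Hiro:22, Ivy:23, Kai:20, Orla:21, Simone:15, Tomas:17, Ursula:19, Vera:17, Wendy:25, Zara:25.
The smallest farness is 15, for Simone, so Simone has the highest closeness.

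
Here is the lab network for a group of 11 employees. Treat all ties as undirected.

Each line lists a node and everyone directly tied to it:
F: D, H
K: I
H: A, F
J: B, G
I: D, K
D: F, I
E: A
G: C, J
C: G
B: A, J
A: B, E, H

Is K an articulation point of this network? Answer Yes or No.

Even without K, every remaining node can still reach every other (the residual graph is connected), so K is not a cut vertex.

No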